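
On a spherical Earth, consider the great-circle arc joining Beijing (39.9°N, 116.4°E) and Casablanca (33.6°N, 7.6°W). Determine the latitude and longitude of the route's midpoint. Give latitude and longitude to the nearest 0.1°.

≈ 57.8°N, 50.0°E

From cos δ = sin φ₁ sin φ₂ + cos φ₁ cos φ₂ cos Δλ, the central angle is δ ≈ 1.573 rad (90.1°).
Interpolate at f = 1/2 with slerp weights a = sin((1−f)δ)/sin δ ≈ 0.708, b = sin(fδ)/sin δ ≈ 0.708.
p = a·p₁ + b·p₂ ≈ (0.343, 0.408, 0.846); φ = arcsin(p_z) ≈ 57.77°, λ = atan2(p_y, p_x) ≈ 49.98°.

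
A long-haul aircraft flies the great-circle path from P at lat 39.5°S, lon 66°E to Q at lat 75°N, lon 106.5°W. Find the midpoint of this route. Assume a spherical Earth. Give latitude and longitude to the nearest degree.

Convert each endpoint to a unit vector on the sphere (x = cos φ cos λ, y = cos φ sin λ, z = sin φ).
The central angle between the endpoints is δ = arccos(p₁·p₂) ≈ 2.519 rad (144.3°).
Interpolate at f = 1/2 with slerp weights a = sin((1−f)δ)/sin δ ≈ 1.633, b = sin(fδ)/sin δ ≈ 1.633.
p = a·p₁ + b·p₂ ≈ (0.392, 0.746, 0.539); φ = arcsin(p_z) ≈ 32.58°, λ = atan2(p_y, p_x) ≈ 62.25°.

≈ lat 33°N, lon 62°E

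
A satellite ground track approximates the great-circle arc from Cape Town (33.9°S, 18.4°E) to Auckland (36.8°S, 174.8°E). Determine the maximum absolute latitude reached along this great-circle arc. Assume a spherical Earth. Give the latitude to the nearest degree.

≈ 74°S

The great circle lies in the plane with unit normal n̂ = (p₁ × p₂)/|p₁ × p₂|.
Here n̂_z ≈ +0.277; the vertex latitude is φ_max = arccos|n̂_z| ≈ 73.9°.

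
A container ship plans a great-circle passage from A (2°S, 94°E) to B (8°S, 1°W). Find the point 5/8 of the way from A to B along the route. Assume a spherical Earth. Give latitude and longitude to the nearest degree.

From cos δ = sin φ₁ sin φ₂ + cos φ₁ cos φ₂ cos Δλ, the central angle is δ ≈ 1.652 rad (94.7°).
Interpolate at f = 5/8 with slerp weights a = sin((1−f)δ)/sin δ ≈ 0.583, b = sin(fδ)/sin δ ≈ 0.862.
p = a·p₁ + b·p₂ ≈ (0.812, 0.566, -0.140); φ = arcsin(p_z) ≈ -8.06°, λ = atan2(p_y, p_x) ≈ 34.86°.

≈ (8°S, 35°E)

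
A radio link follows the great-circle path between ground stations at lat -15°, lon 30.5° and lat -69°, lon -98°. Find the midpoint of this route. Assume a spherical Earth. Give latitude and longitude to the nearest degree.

≈ lat -56°, lon 10°

Write both endpoints as unit vectors p₁, p₂ with components (cos φ cos λ, cos φ sin λ, sin φ).
The central angle between the endpoints is δ = arccos(p₁·p₂) ≈ 1.545 rad (88.5°).
Interpolate at f = 1/2 with slerp weights a = sin((1−f)δ)/sin δ ≈ 0.698, b = sin(fδ)/sin δ ≈ 0.698.
p = a·p₁ + b·p₂ ≈ (0.546, 0.094, -0.832); φ = arcsin(p_z) ≈ -56.34°, λ = atan2(p_y, p_x) ≈ 9.82°.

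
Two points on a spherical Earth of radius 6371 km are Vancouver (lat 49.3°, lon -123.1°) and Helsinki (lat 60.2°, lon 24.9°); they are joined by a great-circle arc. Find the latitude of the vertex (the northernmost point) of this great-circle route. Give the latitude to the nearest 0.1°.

≈ 79.3°

The great circle lies in the plane with unit normal n̂ = (p₁ × p₂)/|p₁ × p₂|.
Here n̂_z ≈ +0.186; the vertex latitude is φ_max = arccos|n̂_z| ≈ 79.3°.
Check via Clairaut: cos φ_max = |cos φ₁| · sin C = cos(49.3°)·sin(16.6°) ≈ 0.186, again giving ≈ 79.3°.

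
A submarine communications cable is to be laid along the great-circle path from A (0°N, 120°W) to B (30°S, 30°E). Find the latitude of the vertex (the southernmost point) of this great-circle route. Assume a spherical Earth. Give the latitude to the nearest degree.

≈ 49°S

The great circle lies in the plane with unit normal n̂ = (p₁ × p₂)/|p₁ × p₂|.
Here n̂_z ≈ +0.655; the vertex latitude is φ_max = arccos|n̂_z| ≈ 49.1°.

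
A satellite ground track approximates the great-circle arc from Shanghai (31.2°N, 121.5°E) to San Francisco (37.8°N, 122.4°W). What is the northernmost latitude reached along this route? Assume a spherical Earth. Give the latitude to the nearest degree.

The great circle lies in the plane with unit normal n̂ = (p₁ × p₂)/|p₁ × p₂|.
Here n̂_z ≈ +0.607; the vertex latitude is φ_max = arccos|n̂_z| ≈ 52.6°.
Check via Clairaut: cos φ_max = |cos φ₁| · sin C = cos(31.2°)·sin(45.2°) ≈ 0.607, again giving ≈ 52.6°.

≈ 53°N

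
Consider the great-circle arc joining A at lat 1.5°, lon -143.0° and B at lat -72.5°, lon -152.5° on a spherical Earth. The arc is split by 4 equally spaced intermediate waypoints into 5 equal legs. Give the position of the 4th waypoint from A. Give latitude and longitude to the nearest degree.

≈ lat -58°, lon -148°

Write both endpoints as unit vectors p₁, p₂ with components (cos φ cos λ, cos φ sin λ, sin φ).
The central angle between the endpoints is δ = arccos(p₁·p₂) ≈ 1.296 rad (74.2°).
Interpolate at f = 4/5 with slerp weights a = sin((1−f)δ)/sin δ ≈ 0.266, b = sin(fδ)/sin δ ≈ 0.894.
p = a·p₁ + b·p₂ ≈ (-0.451, -0.284, -0.846); φ = arcsin(p_z) ≈ -57.77°, λ = atan2(p_y, p_x) ≈ -147.77°.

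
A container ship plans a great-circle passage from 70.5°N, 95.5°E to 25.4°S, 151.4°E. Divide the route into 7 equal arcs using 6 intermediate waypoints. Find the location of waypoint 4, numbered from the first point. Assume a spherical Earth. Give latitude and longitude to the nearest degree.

Write both endpoints as unit vectors p₁, p₂ with components (cos φ cos λ, cos φ sin λ, sin φ).
The central angle between the endpoints is δ = arccos(p₁·p₂) ≈ 1.808 rad (103.6°).
Interpolate at f = 4/7 with slerp weights a = sin((1−f)δ)/sin δ ≈ 0.720, b = sin(fδ)/sin δ ≈ 0.884.
p = a·p₁ + b·p₂ ≈ (-0.724, 0.621, 0.300); φ = arcsin(p_z) ≈ 17.43°, λ = atan2(p_y, p_x) ≈ 139.36°.

≈ 17°N, 139°E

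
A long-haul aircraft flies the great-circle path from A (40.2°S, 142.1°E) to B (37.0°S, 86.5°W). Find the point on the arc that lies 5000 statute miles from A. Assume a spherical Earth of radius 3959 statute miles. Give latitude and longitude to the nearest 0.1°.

Write both endpoints as unit vectors p₁, p₂ with components (cos φ cos λ, cos φ sin λ, sin φ).
The central angle between the endpoints is δ = arccos(p₁·p₂) ≈ 1.586 rad (90.9°). The total great-circle distance is δ·R ≈ 1.586 × 3959 ≈ 6278 mi, so the target fraction is f = 5000/6278 ≈ 0.796.
Interpolate at f ≈ 0.796 with slerp weights a = sin((1−f)δ)/sin δ ≈ 0.317, b = sin(fδ)/sin δ ≈ 0.953.
p = a·p₁ + b·p₂ ≈ (-0.145, -0.611, -0.778); φ = arcsin(p_z) ≈ -51.11°, λ = atan2(p_y, p_x) ≈ -103.33°.

≈ (51.1°S, 103.3°W)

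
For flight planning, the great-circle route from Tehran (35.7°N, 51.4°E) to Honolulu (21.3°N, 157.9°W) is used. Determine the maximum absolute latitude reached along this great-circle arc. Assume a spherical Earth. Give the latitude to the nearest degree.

≈ 66°N

The great circle lies in the plane with unit normal n̂ = (p₁ × p₂)/|p₁ × p₂|.
Here n̂_z ≈ +0.414; the vertex latitude is φ_max = arccos|n̂_z| ≈ 65.5°.
Check via Clairaut: cos φ_max = |cos φ₁| · sin C = cos(35.7°)·sin(30.7°) ≈ 0.414, again giving ≈ 65.5°.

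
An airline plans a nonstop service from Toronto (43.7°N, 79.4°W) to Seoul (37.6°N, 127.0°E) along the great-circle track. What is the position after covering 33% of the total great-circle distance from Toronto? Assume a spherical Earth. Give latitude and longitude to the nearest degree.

Convert each endpoint to a unit vector on the sphere (x = cos φ cos λ, y = cos φ sin λ, z = sin φ).
The central angle between the endpoints is δ = arccos(p₁·p₂) ≈ 1.662 rad (95.3°).
Interpolate at f = 0.33 with slerp weights a = sin((1−f)δ)/sin δ ≈ 0.901, b = sin(fδ)/sin δ ≈ 0.524.
p = a·p₁ + b·p₂ ≈ (-0.130, -0.309, 0.942); φ = arcsin(p_z) ≈ 70.41°, λ = atan2(p_y, p_x) ≈ -112.79°.

≈ 70°N, 113°W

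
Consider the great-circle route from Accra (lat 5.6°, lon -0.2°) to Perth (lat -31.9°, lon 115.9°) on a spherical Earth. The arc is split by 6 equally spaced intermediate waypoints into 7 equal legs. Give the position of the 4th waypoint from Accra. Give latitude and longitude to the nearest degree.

Write both endpoints as unit vectors p₁, p₂ with components (cos φ cos λ, cos φ sin λ, sin φ).
The central angle between the endpoints is δ = arccos(p₁·p₂) ≈ 2.008 rad (115.0°).
Interpolate at f = 4/7 with slerp weights a = sin((1−f)δ)/sin δ ≈ 0.837, b = sin(fδ)/sin δ ≈ 1.006.
p = a·p₁ + b·p₂ ≈ (0.460, 0.766, -0.450); φ = arcsin(p_z) ≈ -26.75°, λ = atan2(p_y, p_x) ≈ 59.02°.

≈ lat -27°, lon 59°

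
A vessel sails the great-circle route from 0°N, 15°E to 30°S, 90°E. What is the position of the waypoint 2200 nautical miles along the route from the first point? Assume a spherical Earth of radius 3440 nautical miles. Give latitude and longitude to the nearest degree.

≈ 18°S, 48°E

From cos δ = sin φ₁ sin φ₂ + cos φ₁ cos φ₂ cos Δλ, the central angle is δ ≈ 1.345 rad (77.0°). The total great-circle distance is δ·R ≈ 1.345 × 3440 ≈ 4626 nmi, so the target fraction is f = 2200/4626 ≈ 0.476.
Interpolate at f ≈ 0.476 with slerp weights a = sin((1−f)δ)/sin δ ≈ 0.665, b = sin(fδ)/sin δ ≈ 0.612.
p = a·p₁ + b·p₂ ≈ (0.642, 0.702, -0.306); φ = arcsin(p_z) ≈ -17.83°, λ = atan2(p_y, p_x) ≈ 47.56°.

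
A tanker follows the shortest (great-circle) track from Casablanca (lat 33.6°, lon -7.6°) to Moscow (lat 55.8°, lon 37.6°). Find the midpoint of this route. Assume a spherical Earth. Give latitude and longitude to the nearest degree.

≈ lat 47°, lon 10°

The haversine formula gives a central angle δ ≈ 0.664 rad (38.0°) between the endpoints.
Interpolate at f = 1/2 with slerp weights a = sin((1−f)δ)/sin δ ≈ 0.529, b = sin(fδ)/sin δ ≈ 0.529.
p = a·p₁ + b·p₂ ≈ (0.672, 0.123, 0.730); φ = arcsin(p_z) ≈ 46.89°, λ = atan2(p_y, p_x) ≈ 10.38°.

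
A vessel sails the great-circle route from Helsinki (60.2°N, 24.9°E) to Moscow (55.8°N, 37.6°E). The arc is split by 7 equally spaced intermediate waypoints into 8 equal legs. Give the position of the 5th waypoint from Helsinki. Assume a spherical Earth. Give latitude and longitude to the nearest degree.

≈ 58°N, 33°E

The haversine formula gives a central angle δ ≈ 0.140 rad (8.0°) between the endpoints.
Interpolate at f = 5/8 with slerp weights a = sin((1−f)δ)/sin δ ≈ 0.376, b = sin(fδ)/sin δ ≈ 0.626.
p = a·p₁ + b·p₂ ≈ (0.448, 0.293, 0.844); φ = arcsin(p_z) ≈ 57.60°, λ = atan2(p_y, p_x) ≈ 33.20°.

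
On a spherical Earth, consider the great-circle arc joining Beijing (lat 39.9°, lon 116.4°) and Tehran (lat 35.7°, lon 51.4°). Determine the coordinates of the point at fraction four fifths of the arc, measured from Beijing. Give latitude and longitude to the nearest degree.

From cos δ = sin φ₁ sin φ₂ + cos φ₁ cos φ₂ cos Δλ, the central angle is δ ≈ 0.879 rad (50.4°).
Interpolate at f = 4/5 with slerp weights a = sin((1−f)δ)/sin δ ≈ 0.227, b = sin(fδ)/sin δ ≈ 0.840.
p = a·p₁ + b·p₂ ≈ (0.348, 0.689, 0.636); φ = arcsin(p_z) ≈ 39.47°, λ = atan2(p_y, p_x) ≈ 63.21°.

≈ lat 39°, lon 63°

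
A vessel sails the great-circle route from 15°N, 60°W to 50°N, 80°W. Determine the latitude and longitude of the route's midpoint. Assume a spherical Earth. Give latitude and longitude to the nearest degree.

≈ 33°N, 68°W

Convert each endpoint to a unit vector on the sphere (x = cos φ cos λ, y = cos φ sin λ, z = sin φ).
The central angle between the endpoints is δ = arccos(p₁·p₂) ≈ 0.673 rad (38.6°).
Interpolate at f = 1/2 with slerp weights a = sin((1−f)δ)/sin δ ≈ 0.530, b = sin(fδ)/sin δ ≈ 0.530.
p = a·p₁ + b·p₂ ≈ (0.315, -0.778, 0.543); φ = arcsin(p_z) ≈ 32.88°, λ = atan2(p_y, p_x) ≈ -67.97°.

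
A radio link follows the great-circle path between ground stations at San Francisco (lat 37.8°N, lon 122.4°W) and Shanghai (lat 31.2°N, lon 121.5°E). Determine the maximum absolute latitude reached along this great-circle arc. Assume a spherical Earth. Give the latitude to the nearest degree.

The great circle lies in the plane with unit normal n̂ = (p₁ × p₂)/|p₁ × p₂|.
Here n̂_z ≈ -0.607; the vertex latitude is φ_max = arccos|n̂_z| ≈ 52.6°.

≈ 53°N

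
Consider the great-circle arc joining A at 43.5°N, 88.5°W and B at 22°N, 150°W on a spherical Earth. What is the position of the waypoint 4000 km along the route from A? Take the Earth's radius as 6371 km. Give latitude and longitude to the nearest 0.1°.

≈ 32.7°N, 132.7°W

Convert each endpoint to a unit vector on the sphere (x = cos φ cos λ, y = cos φ sin λ, z = sin φ).
The central angle between the endpoints is δ = arccos(p₁·p₂) ≈ 0.954 rad (54.6°). The total great-circle distance is δ·R ≈ 0.954 × 6371 ≈ 6075 km, so the target fraction is f = 4000/6075 ≈ 0.658.
Interpolate at f ≈ 0.658 with slerp weights a = sin((1−f)δ)/sin δ ≈ 0.392, b = sin(fδ)/sin δ ≈ 0.720.
p = a·p₁ + b·p₂ ≈ (-0.571, -0.618, 0.540); φ = arcsin(p_z) ≈ 32.68°, λ = atan2(p_y, p_x) ≈ -132.71°.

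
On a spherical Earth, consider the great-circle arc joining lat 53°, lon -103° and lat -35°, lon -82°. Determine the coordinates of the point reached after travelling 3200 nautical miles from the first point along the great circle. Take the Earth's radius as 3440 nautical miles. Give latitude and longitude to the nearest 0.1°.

Write both endpoints as unit vectors p₁, p₂ with components (cos φ cos λ, cos φ sin λ, sin φ).
The central angle between the endpoints is δ = arccos(p₁·p₂) ≈ 1.569 rad (89.9°). The total great-circle distance is δ·R ≈ 1.569 × 3440 ≈ 5396 nmi, so the target fraction is f = 3200/5396 ≈ 0.593.
Interpolate at f ≈ 0.593 with slerp weights a = sin((1−f)δ)/sin δ ≈ 0.596, b = sin(fδ)/sin δ ≈ 0.802.
p = a·p₁ + b·p₂ ≈ (0.011, -1.000, 0.016); φ = arcsin(p_z) ≈ 0.92°, λ = atan2(p_y, p_x) ≈ -89.39°.

≈ lat 0.9°, lon -89.4°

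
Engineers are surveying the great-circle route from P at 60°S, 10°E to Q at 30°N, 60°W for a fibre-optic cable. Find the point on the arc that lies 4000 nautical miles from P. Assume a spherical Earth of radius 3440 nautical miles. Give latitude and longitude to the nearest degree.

The haversine formula gives a central angle δ ≈ 1.860 rad (106.6°) between the endpoints. The total great-circle distance is δ·R ≈ 1.860 × 3440 ≈ 6397 nmi, so the target fraction is f = 4000/6397 ≈ 0.625.
Interpolate at f ≈ 0.625 with slerp weights a = sin((1−f)δ)/sin δ ≈ 0.670, b = sin(fδ)/sin δ ≈ 0.958.
p = a·p₁ + b·p₂ ≈ (0.744, -0.660, -0.101); φ = arcsin(p_z) ≈ -5.80°, λ = atan2(p_y, p_x) ≈ -41.56°.

≈ 6°S, 42°W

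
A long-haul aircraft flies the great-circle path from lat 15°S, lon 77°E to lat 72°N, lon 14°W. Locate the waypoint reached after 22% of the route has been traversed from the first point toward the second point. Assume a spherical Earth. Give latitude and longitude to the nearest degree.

≈ lat 7°N, lon 70°E

Convert each endpoint to a unit vector on the sphere (x = cos φ cos λ, y = cos φ sin λ, z = sin φ).
The central angle between the endpoints is δ = arccos(p₁·p₂) ≈ 1.825 rad (104.6°).
Interpolate at f = 0.22 with slerp weights a = sin((1−f)δ)/sin δ ≈ 1.022, b = sin(fδ)/sin δ ≈ 0.404.
p = a·p₁ + b·p₂ ≈ (0.343, 0.932, 0.119); φ = arcsin(p_z) ≈ 6.86°, λ = atan2(p_y, p_x) ≈ 69.78°.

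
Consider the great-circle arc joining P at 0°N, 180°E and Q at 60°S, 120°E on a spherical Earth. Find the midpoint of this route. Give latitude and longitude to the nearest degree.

≈ 33°S, 161°E

Write both endpoints as unit vectors p₁, p₂ with components (cos φ cos λ, cos φ sin λ, sin φ).
The central angle between the endpoints is δ = arccos(p₁·p₂) ≈ 1.318 rad (75.5°).
Interpolate at f = 1/2 with slerp weights a = sin((1−f)δ)/sin δ ≈ 0.632, b = sin(fδ)/sin δ ≈ 0.632.
p = a·p₁ + b·p₂ ≈ (-0.791, 0.274, -0.548); φ = arcsin(p_z) ≈ -33.21°, λ = atan2(p_y, p_x) ≈ 160.89°.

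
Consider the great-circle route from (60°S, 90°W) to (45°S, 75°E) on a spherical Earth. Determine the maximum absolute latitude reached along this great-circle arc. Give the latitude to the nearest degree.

The great circle lies in the plane with unit normal n̂ = (p₁ × p₂)/|p₁ × p₂|.
Here n̂_z ≈ +0.095; the vertex latitude is φ_max = arccos|n̂_z| ≈ 84.5°.

≈ 85°S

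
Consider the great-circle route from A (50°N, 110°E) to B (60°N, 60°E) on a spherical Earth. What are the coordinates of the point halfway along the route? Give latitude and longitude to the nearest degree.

≈ (58°N, 88°E)

The haversine formula gives a central angle δ ≈ 0.516 rad (29.5°) between the endpoints.
Interpolate at f = 1/2 with slerp weights a = sin((1−f)δ)/sin δ ≈ 0.517, b = sin(fδ)/sin δ ≈ 0.517.
p = a·p₁ + b·p₂ ≈ (0.016, 0.536, 0.844); φ = arcsin(p_z) ≈ 57.56°, λ = atan2(p_y, p_x) ≈ 88.33°.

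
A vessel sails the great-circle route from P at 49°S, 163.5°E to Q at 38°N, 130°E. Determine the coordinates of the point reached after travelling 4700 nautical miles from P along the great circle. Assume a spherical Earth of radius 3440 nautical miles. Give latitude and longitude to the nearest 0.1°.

Write both endpoints as unit vectors p₁, p₂ with components (cos φ cos λ, cos φ sin λ, sin φ).
The central angle between the endpoints is δ = arccos(p₁·p₂) ≈ 1.604 rad (91.9°). The total great-circle distance is δ·R ≈ 1.604 × 3440 ≈ 5519 nmi, so the target fraction is f = 4700/5519 ≈ 0.852.
Interpolate at f ≈ 0.852 with slerp weights a = sin((1−f)δ)/sin δ ≈ 0.236, b = sin(fδ)/sin δ ≈ 0.980.
p = a·p₁ + b·p₂ ≈ (-0.645, 0.635, 0.425); φ = arcsin(p_z) ≈ 25.16°, λ = atan2(p_y, p_x) ≈ 135.42°.

≈ 25.2°N, 135.4°E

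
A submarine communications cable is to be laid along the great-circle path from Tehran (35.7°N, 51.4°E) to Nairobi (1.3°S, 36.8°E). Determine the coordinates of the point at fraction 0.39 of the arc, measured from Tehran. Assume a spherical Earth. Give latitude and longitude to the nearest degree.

≈ 21°N, 45°E

Convert each endpoint to a unit vector on the sphere (x = cos φ cos λ, y = cos φ sin λ, z = sin φ).
The central angle between the endpoints is δ = arccos(p₁·p₂) ≈ 0.688 rad (39.4°).
Interpolate at f = 0.39 with slerp weights a = sin((1−f)δ)/sin δ ≈ 0.642, b = sin(fδ)/sin δ ≈ 0.418.
p = a·p₁ + b·p₂ ≈ (0.659, 0.657, 0.365); φ = arcsin(p_z) ≈ 21.41°, λ = atan2(p_y, p_x) ≈ 44.91°.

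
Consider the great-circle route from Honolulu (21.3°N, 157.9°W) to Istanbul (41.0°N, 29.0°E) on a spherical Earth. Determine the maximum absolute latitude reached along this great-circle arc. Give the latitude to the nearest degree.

The great circle lies in the plane with unit normal n̂ = (p₁ × p₂)/|p₁ × p₂|.
Here n̂_z ≈ -0.095; the vertex latitude is φ_max = arccos|n̂_z| ≈ 84.5°.

≈ 85°N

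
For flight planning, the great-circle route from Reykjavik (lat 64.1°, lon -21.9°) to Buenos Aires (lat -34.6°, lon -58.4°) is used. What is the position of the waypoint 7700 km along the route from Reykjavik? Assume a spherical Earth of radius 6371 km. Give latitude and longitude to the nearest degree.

≈ lat -2°, lon -50°

Convert each endpoint to a unit vector on the sphere (x = cos φ cos λ, y = cos φ sin λ, z = sin φ).
The central angle between the endpoints is δ = arccos(p₁·p₂) ≈ 1.794 rad (102.8°). The total great-circle distance is δ·R ≈ 1.794 × 6371 ≈ 11432 km, so the target fraction is f = 7700/11432 ≈ 0.674.
Interpolate at f ≈ 0.674 with slerp weights a = sin((1−f)δ)/sin δ ≈ 0.567, b = sin(fδ)/sin δ ≈ 0.959.
p = a·p₁ + b·p₂ ≈ (0.643, -0.765, -0.034); φ = arcsin(p_z) ≈ -1.98°, λ = atan2(p_y, p_x) ≈ -49.92°.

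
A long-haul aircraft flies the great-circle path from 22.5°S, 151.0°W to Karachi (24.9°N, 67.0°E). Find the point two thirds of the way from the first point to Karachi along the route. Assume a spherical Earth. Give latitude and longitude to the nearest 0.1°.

Write both endpoints as unit vectors p₁, p₂ with components (cos φ cos λ, cos φ sin λ, sin φ).
The central angle between the endpoints is δ = arccos(p₁·p₂) ≈ 2.535 rad (145.2°).
Interpolate at f = 2/3 with slerp weights a = sin((1−f)δ)/sin δ ≈ 1.312, b = sin(fδ)/sin δ ≈ 1.741.
p = a·p₁ + b·p₂ ≈ (-0.443, 0.866, 0.231); φ = arcsin(p_z) ≈ 13.37°, λ = atan2(p_y, p_x) ≈ 117.07°.

≈ 13.4°N, 117.1°E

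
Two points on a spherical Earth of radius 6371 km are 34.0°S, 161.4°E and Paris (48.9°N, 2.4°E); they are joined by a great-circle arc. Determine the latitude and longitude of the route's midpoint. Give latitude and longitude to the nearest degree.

≈ 31°N, 114°E

Write both endpoints as unit vectors p₁, p₂ with components (cos φ cos λ, cos φ sin λ, sin φ).
The central angle between the endpoints is δ = arccos(p₁·p₂) ≈ 2.766 rad (158.5°).
Interpolate at f = 1/2 with slerp weights a = sin((1−f)δ)/sin δ ≈ 2.676, b = sin(fδ)/sin δ ≈ 2.676.
p = a·p₁ + b·p₂ ≈ (-0.345, 0.781, 0.520); φ = arcsin(p_z) ≈ 31.34°, λ = atan2(p_y, p_x) ≈ 113.83°.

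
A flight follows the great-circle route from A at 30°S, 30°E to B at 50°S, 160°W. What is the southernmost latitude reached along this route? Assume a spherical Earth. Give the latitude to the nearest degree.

The great circle lies in the plane with unit normal n̂ = (p₁ × p₂)/|p₁ × p₂|.
Here n̂_z ≈ +0.098; the vertex latitude is φ_max = arccos|n̂_z| ≈ 84.4°.
Check via Clairaut: cos φ_max = |cos φ₁| · sin C = cos(30.0°)·sin(173.5°) ≈ 0.098, again giving ≈ 84.4°.

≈ 84°S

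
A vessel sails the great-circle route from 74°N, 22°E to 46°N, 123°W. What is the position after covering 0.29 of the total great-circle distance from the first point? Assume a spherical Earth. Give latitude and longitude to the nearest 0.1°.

Convert each endpoint to a unit vector on the sphere (x = cos φ cos λ, y = cos φ sin λ, z = sin φ).
The central angle between the endpoints is δ = arccos(p₁·p₂) ≈ 1.007 rad (57.7°).
Interpolate at f = 0.29 with slerp weights a = sin((1−f)δ)/sin δ ≈ 0.776, b = sin(fδ)/sin δ ≈ 0.341.
p = a·p₁ + b·p₂ ≈ (0.069, -0.118, 0.991); φ = arcsin(p_z) ≈ 82.12°, λ = atan2(p_y, p_x) ≈ -59.62°.

≈ 82.1°N, 59.6°W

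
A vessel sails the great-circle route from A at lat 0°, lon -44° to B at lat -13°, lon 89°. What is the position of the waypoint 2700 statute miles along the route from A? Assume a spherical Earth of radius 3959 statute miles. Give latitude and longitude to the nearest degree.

≈ lat -11°, lon -6°

Write both endpoints as unit vectors p₁, p₂ with components (cos φ cos λ, cos φ sin λ, sin φ).
The central angle between the endpoints is δ = arccos(p₁·p₂) ≈ 2.298 rad (131.6°). The total great-circle distance is δ·R ≈ 2.298 × 3959 ≈ 9096 mi, so the target fraction is f = 2700/9096 ≈ 0.297.
Interpolate at f ≈ 0.297 with slerp weights a = sin((1−f)δ)/sin δ ≈ 1.337, b = sin(fδ)/sin δ ≈ 0.844.
p = a·p₁ + b·p₂ ≈ (0.976, -0.107, -0.190); φ = arcsin(p_z) ≈ -10.94°, λ = atan2(p_y, p_x) ≈ -6.25°.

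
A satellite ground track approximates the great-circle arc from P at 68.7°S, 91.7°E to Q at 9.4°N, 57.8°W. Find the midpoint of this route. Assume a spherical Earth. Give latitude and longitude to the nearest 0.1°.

Convert each endpoint to a unit vector on the sphere (x = cos φ cos λ, y = cos φ sin λ, z = sin φ).
The central angle between the endpoints is δ = arccos(p₁·p₂) ≈ 2.050 rad (117.4°).
Interpolate at f = 1/2 with slerp weights a = sin((1−f)δ)/sin δ ≈ 0.963, b = sin(fδ)/sin δ ≈ 0.963.
p = a·p₁ + b·p₂ ≈ (0.496, -0.454, -0.740); φ = arcsin(p_z) ≈ -47.73°, λ = atan2(p_y, p_x) ≈ -42.49°.

≈ 47.7°S, 42.5°W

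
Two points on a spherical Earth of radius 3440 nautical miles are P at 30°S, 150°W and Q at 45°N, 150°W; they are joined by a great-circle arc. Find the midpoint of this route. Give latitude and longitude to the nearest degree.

Write both endpoints as unit vectors p₁, p₂ with components (cos φ cos λ, cos φ sin λ, sin φ).
The central angle between the endpoints is δ = arccos(p₁·p₂) ≈ 1.309 rad (75.0°).
Interpolate at f = 1/2 with slerp weights a = sin((1−f)δ)/sin δ ≈ 0.630, b = sin(fδ)/sin δ ≈ 0.630.
p = a·p₁ + b·p₂ ≈ (-0.859, -0.496, 0.131); φ = arcsin(p_z) ≈ 7.50°, λ = atan2(p_y, p_x) ≈ -150.00°.

≈ 7°N, 150°W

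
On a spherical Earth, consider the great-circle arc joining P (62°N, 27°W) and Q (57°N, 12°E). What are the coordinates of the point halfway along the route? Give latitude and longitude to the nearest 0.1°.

≈ (61.0°N, 6.0°W)

The haversine formula gives a central angle δ ≈ 0.350 rad (20.1°) between the endpoints.
Interpolate at f = 1/2 with slerp weights a = sin((1−f)δ)/sin δ ≈ 0.508, b = sin(fδ)/sin δ ≈ 0.508.
p = a·p₁ + b·p₂ ≈ (0.483, -0.051, 0.874); φ = arcsin(p_z) ≈ 60.95°, λ = atan2(p_y, p_x) ≈ -6.00°.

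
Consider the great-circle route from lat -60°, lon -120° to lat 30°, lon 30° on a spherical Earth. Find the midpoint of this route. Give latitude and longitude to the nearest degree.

The haversine formula gives a central angle δ ≈ 2.512 rad (143.9°) between the endpoints.
Interpolate at f = 1/2 with slerp weights a = sin((1−f)δ)/sin δ ≈ 1.614, b = sin(fδ)/sin δ ≈ 1.614.
p = a·p₁ + b·p₂ ≈ (0.807, -0.000, -0.591); φ = arcsin(p_z) ≈ -36.21°, λ = atan2(p_y, p_x) ≈ -0.00°.

≈ lat -36°, lon 0°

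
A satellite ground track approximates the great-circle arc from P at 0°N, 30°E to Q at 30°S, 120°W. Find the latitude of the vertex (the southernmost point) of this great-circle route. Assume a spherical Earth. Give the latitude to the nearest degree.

The great circle lies in the plane with unit normal n̂ = (p₁ × p₂)/|p₁ × p₂|.
Here n̂_z ≈ -0.655; the vertex latitude is φ_max = arccos|n̂_z| ≈ 49.1°.
Check via Clairaut: cos φ_max = |cos φ₁| · sin C = cos(0.0°)·sin(139.1°) ≈ 0.655, again giving ≈ 49.1°.

≈ 49°S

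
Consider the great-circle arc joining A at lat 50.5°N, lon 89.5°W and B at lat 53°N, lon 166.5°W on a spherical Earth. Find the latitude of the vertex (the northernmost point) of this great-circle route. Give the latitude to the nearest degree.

The great circle lies in the plane with unit normal n̂ = (p₁ × p₂)/|p₁ × p₂|.
Here n̂_z ≈ -0.524; the vertex latitude is φ_max = arccos|n̂_z| ≈ 58.4°.
Check via Clairaut: cos φ_max = |cos φ₁| · sin C = cos(50.5°)·sin(55.5°) ≈ 0.524, again giving ≈ 58.4°.

≈ 58°N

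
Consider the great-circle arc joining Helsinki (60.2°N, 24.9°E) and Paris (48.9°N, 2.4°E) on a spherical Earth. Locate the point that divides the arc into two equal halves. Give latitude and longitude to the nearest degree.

≈ (55°N, 12°E)

Convert each endpoint to a unit vector on the sphere (x = cos φ cos λ, y = cos φ sin λ, z = sin φ).
The central angle between the endpoints is δ = arccos(p₁·p₂) ≈ 0.299 rad (17.1°).
Interpolate at f = 1/2 with slerp weights a = sin((1−f)δ)/sin δ ≈ 0.506, b = sin(fδ)/sin δ ≈ 0.506.
p = a·p₁ + b·p₂ ≈ (0.560, 0.120, 0.820); φ = arcsin(p_z) ≈ 55.06°, λ = atan2(p_y, p_x) ≈ 12.07°.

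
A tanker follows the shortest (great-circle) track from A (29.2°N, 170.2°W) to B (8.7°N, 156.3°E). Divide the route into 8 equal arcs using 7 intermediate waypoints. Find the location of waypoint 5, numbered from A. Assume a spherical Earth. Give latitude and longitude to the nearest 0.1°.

Write both endpoints as unit vectors p₁, p₂ with components (cos φ cos λ, cos φ sin λ, sin φ).
The central angle between the endpoints is δ = arccos(p₁·p₂) ≈ 0.655 rad (37.5°).
Interpolate at f = 5/8 with slerp weights a = sin((1−f)δ)/sin δ ≈ 0.399, b = sin(fδ)/sin δ ≈ 0.653.
p = a·p₁ + b·p₂ ≈ (-0.935, 0.200, 0.294); φ = arcsin(p_z) ≈ 17.07°, λ = atan2(p_y, p_x) ≈ 167.91°.

≈ (17.1°N, 167.9°E)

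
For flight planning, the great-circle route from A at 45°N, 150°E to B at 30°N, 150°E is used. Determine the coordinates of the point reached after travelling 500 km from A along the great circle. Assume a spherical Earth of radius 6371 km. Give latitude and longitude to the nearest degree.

Convert each endpoint to a unit vector on the sphere (x = cos φ cos λ, y = cos φ sin λ, z = sin φ).
The central angle between the endpoints is δ = arccos(p₁·p₂) ≈ 0.262 rad (15.0°). The total great-circle distance is δ·R ≈ 0.262 × 6371 ≈ 1668 km, so the target fraction is f = 500/1668 ≈ 0.300.
Interpolate at f ≈ 0.300 with slerp weights a = sin((1−f)δ)/sin δ ≈ 0.704, b = sin(fδ)/sin δ ≈ 0.303.
p = a·p₁ + b·p₂ ≈ (-0.658, 0.380, 0.649); φ = arcsin(p_z) ≈ 40.50°, λ = atan2(p_y, p_x) ≈ 150.00°.

≈ 41°N, 150°E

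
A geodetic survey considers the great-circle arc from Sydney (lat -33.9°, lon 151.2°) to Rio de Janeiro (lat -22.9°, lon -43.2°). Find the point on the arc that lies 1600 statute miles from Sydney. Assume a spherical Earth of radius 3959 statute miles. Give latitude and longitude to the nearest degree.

Write both endpoints as unit vectors p₁, p₂ with components (cos φ cos λ, cos φ sin λ, sin φ).
The central angle between the endpoints is δ = arccos(p₁·p₂) ≈ 2.122 rad (121.6°). The total great-circle distance is δ·R ≈ 2.122 × 3959 ≈ 8400 mi, so the target fraction is f = 1600/8400 ≈ 0.190.
Interpolate at f ≈ 0.190 with slerp weights a = sin((1−f)δ)/sin δ ≈ 1.161, b = sin(fδ)/sin δ ≈ 0.462.
p = a·p₁ + b·p₂ ≈ (-0.535, 0.173, -0.827); φ = arcsin(p_z) ≈ -55.81°, λ = atan2(p_y, p_x) ≈ 162.05°.

≈ lat -56°, lon 162°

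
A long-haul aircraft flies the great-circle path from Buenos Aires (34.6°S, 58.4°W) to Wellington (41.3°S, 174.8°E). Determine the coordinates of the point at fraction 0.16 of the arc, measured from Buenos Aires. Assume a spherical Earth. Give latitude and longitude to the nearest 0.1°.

From cos δ = sin φ₁ sin φ₂ + cos φ₁ cos φ₂ cos Δλ, the central angle is δ ≈ 1.566 rad (89.8°).
Interpolate at f = 0.16 with slerp weights a = sin((1−f)δ)/sin δ ≈ 0.968, b = sin(fδ)/sin δ ≈ 0.248.
p = a·p₁ + b·p₂ ≈ (0.232, -0.662, -0.713); φ = arcsin(p_z) ≈ -45.49°, λ = atan2(p_y, p_x) ≈ -70.69°.

≈ 45.5°S, 70.7°W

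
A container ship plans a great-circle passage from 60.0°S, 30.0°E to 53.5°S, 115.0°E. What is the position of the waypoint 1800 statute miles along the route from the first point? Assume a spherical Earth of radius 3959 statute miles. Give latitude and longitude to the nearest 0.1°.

Write both endpoints as unit vectors p₁, p₂ with components (cos φ cos λ, cos φ sin λ, sin φ).
The central angle between the endpoints is δ = arccos(p₁·p₂) ≈ 0.764 rad (43.8°). The total great-circle distance is δ·R ≈ 0.764 × 3959 ≈ 3025 mi, so the target fraction is f = 1800/3025 ≈ 0.595.
Interpolate at f ≈ 0.595 with slerp weights a = sin((1−f)δ)/sin δ ≈ 0.440, b = sin(fδ)/sin δ ≈ 0.635.
p = a·p₁ + b·p₂ ≈ (0.031, 0.452, -0.891); φ = arcsin(p_z) ≈ -63.05°, λ = atan2(p_y, p_x) ≈ 86.08°.

≈ 63.0°S, 86.1°E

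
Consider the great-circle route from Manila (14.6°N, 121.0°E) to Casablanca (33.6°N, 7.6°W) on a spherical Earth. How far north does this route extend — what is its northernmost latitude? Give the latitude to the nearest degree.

The great circle lies in the plane with unit normal n̂ = (p₁ × p₂)/|p₁ × p₂|.
Here n̂_z ≈ -0.676; the vertex latitude is φ_max = arccos|n̂_z| ≈ 47.5°.
Check via Clairaut: cos φ_max = |cos φ₁| · sin C = cos(14.6°)·sin(44.3°) ≈ 0.676, again giving ≈ 47.5°.

≈ 47°N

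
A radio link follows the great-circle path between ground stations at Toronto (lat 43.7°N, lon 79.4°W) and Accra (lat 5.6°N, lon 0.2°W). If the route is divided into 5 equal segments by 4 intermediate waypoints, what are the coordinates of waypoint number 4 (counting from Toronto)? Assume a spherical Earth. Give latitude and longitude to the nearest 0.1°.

≈ lat 16.2°N, lon 12.0°W

Convert each endpoint to a unit vector on the sphere (x = cos φ cos λ, y = cos φ sin λ, z = sin φ).
The central angle between the endpoints is δ = arccos(p₁·p₂) ≈ 1.367 rad (78.3°).
Interpolate at f = 4/5 with slerp weights a = sin((1−f)δ)/sin δ ≈ 0.276, b = sin(fδ)/sin δ ≈ 0.907.
p = a·p₁ + b·p₂ ≈ (0.939, -0.199, 0.279); φ = arcsin(p_z) ≈ 16.20°, λ = atan2(p_y, p_x) ≈ -11.97°.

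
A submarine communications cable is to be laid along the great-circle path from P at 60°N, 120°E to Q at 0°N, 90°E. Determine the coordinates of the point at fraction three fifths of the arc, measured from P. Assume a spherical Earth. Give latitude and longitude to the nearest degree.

≈ 25°N, 98°E

Convert each endpoint to a unit vector on the sphere (x = cos φ cos λ, y = cos φ sin λ, z = sin φ).
The central angle between the endpoints is δ = arccos(p₁·p₂) ≈ 1.123 rad (64.3°).
Interpolate at f = 3/5 with slerp weights a = sin((1−f)δ)/sin δ ≈ 0.482, b = sin(fδ)/sin δ ≈ 0.692.
p = a·p₁ + b·p₂ ≈ (-0.120, 0.901, 0.417); φ = arcsin(p_z) ≈ 24.66°, λ = atan2(p_y, p_x) ≈ 97.62°.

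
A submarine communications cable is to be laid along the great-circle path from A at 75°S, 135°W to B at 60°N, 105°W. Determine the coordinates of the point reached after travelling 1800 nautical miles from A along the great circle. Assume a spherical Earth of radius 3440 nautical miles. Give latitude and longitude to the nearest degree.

≈ 46°S, 120°W

Write both endpoints as unit vectors p₁, p₂ with components (cos φ cos λ, cos φ sin λ, sin φ).
The central angle between the endpoints is δ = arccos(p₁·p₂) ≈ 2.381 rad (136.4°). The total great-circle distance is δ·R ≈ 2.381 × 3440 ≈ 8191 nmi, so the target fraction is f = 1800/8191 ≈ 0.220.
Interpolate at f ≈ 0.220 with slerp weights a = sin((1−f)δ)/sin δ ≈ 1.391, b = sin(fδ)/sin δ ≈ 0.725.
p = a·p₁ + b·p₂ ≈ (-0.348, -0.605, -0.716); φ = arcsin(p_z) ≈ -45.74°, λ = atan2(p_y, p_x) ≈ -119.95°.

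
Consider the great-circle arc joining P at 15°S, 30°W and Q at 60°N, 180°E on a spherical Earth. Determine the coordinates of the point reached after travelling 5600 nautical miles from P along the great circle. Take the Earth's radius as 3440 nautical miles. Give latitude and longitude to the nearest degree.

≈ 68°N, 90°W

Write both endpoints as unit vectors p₁, p₂ with components (cos φ cos λ, cos φ sin λ, sin φ).
The central angle between the endpoints is δ = arccos(p₁·p₂) ≈ 2.268 rad (130.0°). The total great-circle distance is δ·R ≈ 2.268 × 3440 ≈ 7803 nmi, so the target fraction is f = 5600/7803 ≈ 0.718.
Interpolate at f ≈ 0.718 with slerp weights a = sin((1−f)δ)/sin δ ≈ 0.780, b = sin(fδ)/sin δ ≈ 1.303.
p = a·p₁ + b·p₂ ≈ (0.001, -0.377, 0.926); φ = arcsin(p_z) ≈ 67.88°, λ = atan2(p_y, p_x) ≈ -89.86°.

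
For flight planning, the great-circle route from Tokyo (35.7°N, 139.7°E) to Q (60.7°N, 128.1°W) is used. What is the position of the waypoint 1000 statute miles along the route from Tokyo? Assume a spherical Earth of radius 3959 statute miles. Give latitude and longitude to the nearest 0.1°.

The haversine formula gives a central angle δ ≈ 1.055 rad (60.4°) between the endpoints. The total great-circle distance is δ·R ≈ 1.055 × 3959 ≈ 4175 mi, so the target fraction is f = 1000/4175 ≈ 0.240.
Interpolate at f ≈ 0.240 with slerp weights a = sin((1−f)δ)/sin δ ≈ 0.826, b = sin(fδ)/sin δ ≈ 0.287.
p = a·p₁ + b·p₂ ≈ (-0.599, 0.323, 0.733); φ = arcsin(p_z) ≈ 47.13°, λ = atan2(p_y, p_x) ≈ 151.62°.

≈ (47.1°N, 151.6°E)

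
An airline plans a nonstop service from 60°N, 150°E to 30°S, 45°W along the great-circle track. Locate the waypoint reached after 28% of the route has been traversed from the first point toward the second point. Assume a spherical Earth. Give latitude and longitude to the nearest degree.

Convert each endpoint to a unit vector on the sphere (x = cos φ cos λ, y = cos φ sin λ, z = sin φ).
The central angle between the endpoints is δ = arccos(p₁·p₂) ≈ 2.589 rad (148.4°).
Interpolate at f = 0.28 with slerp weights a = sin((1−f)δ)/sin δ ≈ 1.824, b = sin(fδ)/sin δ ≈ 1.264.
p = a·p₁ + b·p₂ ≈ (-0.016, -0.318, 0.948); φ = arcsin(p_z) ≈ 71.45°, λ = atan2(p_y, p_x) ≈ -92.89°.

≈ 71°N, 93°W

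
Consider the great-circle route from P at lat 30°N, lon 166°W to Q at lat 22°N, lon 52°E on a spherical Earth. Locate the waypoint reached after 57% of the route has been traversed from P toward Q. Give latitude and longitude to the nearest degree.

Write both endpoints as unit vectors p₁, p₂ with components (cos φ cos λ, cos φ sin λ, sin φ).
The central angle between the endpoints is δ = arccos(p₁·p₂) ≈ 2.032 rad (116.5°).
Interpolate at f = 0.57 with slerp weights a = sin((1−f)δ)/sin δ ≈ 0.857, b = sin(fδ)/sin δ ≈ 1.023.
p = a·p₁ + b·p₂ ≈ (-0.136, 0.568, 0.812); φ = arcsin(p_z) ≈ 54.25°, λ = atan2(p_y, p_x) ≈ 103.42°.

≈ lat 54°N, lon 103°E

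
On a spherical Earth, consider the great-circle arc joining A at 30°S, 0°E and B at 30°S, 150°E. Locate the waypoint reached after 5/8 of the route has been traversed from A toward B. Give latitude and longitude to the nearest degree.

≈ 62°S, 107°E

Write both endpoints as unit vectors p₁, p₂ with components (cos φ cos λ, cos φ sin λ, sin φ).
The central angle between the endpoints is δ = arccos(p₁·p₂) ≈ 1.982 rad (113.5°).
Interpolate at f = 5/8 with slerp weights a = sin((1−f)δ)/sin δ ≈ 0.738, b = sin(fδ)/sin δ ≈ 1.031.
p = a·p₁ + b·p₂ ≈ (-0.134, 0.447, -0.885); φ = arcsin(p_z) ≈ -62.21°, λ = atan2(p_y, p_x) ≈ 106.73°.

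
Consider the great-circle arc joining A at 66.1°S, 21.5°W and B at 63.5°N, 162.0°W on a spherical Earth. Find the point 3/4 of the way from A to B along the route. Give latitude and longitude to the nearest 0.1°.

From cos δ = sin φ₁ sin φ₂ + cos φ₁ cos φ₂ cos Δλ, the central angle is δ ≈ 2.850 rad (163.3°).
Interpolate at f = 3/4 with slerp weights a = sin((1−f)δ)/sin δ ≈ 2.271, b = sin(fδ)/sin δ ≈ 2.932.
p = a·p₁ + b·p₂ ≈ (-0.388, -0.741, 0.547); φ = arcsin(p_z) ≈ 33.19°, λ = atan2(p_y, p_x) ≈ -117.62°.

≈ 33.2°N, 117.6°W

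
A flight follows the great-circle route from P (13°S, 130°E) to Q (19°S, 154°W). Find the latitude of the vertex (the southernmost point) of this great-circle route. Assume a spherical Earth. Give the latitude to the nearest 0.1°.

≈ 20.6°S

The great circle lies in the plane with unit normal n̂ = (p₁ × p₂)/|p₁ × p₂|.
Here n̂_z ≈ +0.936; the vertex latitude is φ_max = arccos|n̂_z| ≈ 20.6°.
Check via Clairaut: cos φ_max = |cos φ₁| · sin C = cos(13.0°)·sin(106.2°) ≈ 0.936, again giving ≈ 20.6°.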